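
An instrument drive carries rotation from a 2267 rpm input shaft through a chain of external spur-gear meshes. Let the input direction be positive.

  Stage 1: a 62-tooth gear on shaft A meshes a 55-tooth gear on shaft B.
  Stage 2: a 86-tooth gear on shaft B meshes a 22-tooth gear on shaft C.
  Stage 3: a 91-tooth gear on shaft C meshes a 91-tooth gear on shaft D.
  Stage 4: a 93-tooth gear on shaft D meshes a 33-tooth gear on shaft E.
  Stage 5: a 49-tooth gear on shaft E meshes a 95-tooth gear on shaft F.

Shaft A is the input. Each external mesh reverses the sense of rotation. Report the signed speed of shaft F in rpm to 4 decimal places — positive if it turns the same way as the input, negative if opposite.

Stage 1 [62T→55T]: ω = 2267.0000×62/55 = 2555.5273 rpm, dir flips to −; running = −2555.5273
Stage 2 [86T→22T]: ω = 2555.5273×86/22 = 9989.7884 rpm, dir flips to +; running = +9989.7884
Stage 3 [91T→91T]: ω = 9989.7884×91/91 = 9989.7884 rpm, dir flips to −; running = −9989.7884
Stage 4 [93T→33T]: ω = 9989.7884×93/33 = 28153.0401 rpm, dir flips to +; running = +28153.0401
Stage 5 [49T→95T]: ω = 28153.0401×49/95 = 14521.0417 rpm, dir flips to −; running = −14521.0417

-14521.0417 rpm (opposite to input, |ω| = 14521.0417 rpm)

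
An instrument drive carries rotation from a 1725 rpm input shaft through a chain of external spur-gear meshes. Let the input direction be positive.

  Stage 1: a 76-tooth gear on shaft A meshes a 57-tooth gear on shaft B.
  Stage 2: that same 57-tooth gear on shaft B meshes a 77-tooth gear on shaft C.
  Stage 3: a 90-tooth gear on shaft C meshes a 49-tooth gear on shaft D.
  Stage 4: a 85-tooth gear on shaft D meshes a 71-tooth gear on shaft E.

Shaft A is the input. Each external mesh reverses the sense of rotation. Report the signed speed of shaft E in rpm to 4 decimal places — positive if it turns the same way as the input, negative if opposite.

+3743.8546 rpm (same as input, |ω| = 3743.8546 rpm)

Stage 1 [76T→57T]: ω = 1725.0000×76/57 = 2300.0000 rpm, dir flips to −; running = −2300.0000
Stage 2 [57T→77T]: ω = 2300.0000×57/77 = 1702.5974 rpm, dir flips to +; running = +1702.5974
Stage 3 [90T→49T]: ω = 1702.5974×90/49 = 3127.2197 rpm, dir flips to −; running = −3127.2197
Stage 4 [85T→71T]: ω = 3127.2197×85/71 = 3743.8546 rpm, dir flips to +; running = +3743.8546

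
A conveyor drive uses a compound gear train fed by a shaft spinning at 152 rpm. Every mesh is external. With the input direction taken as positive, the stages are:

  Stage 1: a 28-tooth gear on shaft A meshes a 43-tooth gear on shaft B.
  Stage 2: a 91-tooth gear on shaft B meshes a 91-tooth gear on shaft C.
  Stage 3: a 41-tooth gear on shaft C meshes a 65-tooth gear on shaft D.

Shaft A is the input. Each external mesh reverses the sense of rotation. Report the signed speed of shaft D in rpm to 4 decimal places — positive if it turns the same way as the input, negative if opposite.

-62.4315 rpm (opposite to input, |ω| = 62.4315 rpm)

Stage 1 [28T→43T]: ω = 152.0000×28/43 = 98.9767 rpm, dir flips to −; running = −98.9767
Stage 2 [91T→91T]: ω = 98.9767×91/91 = 98.9767 rpm, dir flips to +; running = +98.9767
Stage 3 [41T→65T]: ω = 98.9767×41/65 = 62.4315 rpm, dir flips to −; running = −62.4315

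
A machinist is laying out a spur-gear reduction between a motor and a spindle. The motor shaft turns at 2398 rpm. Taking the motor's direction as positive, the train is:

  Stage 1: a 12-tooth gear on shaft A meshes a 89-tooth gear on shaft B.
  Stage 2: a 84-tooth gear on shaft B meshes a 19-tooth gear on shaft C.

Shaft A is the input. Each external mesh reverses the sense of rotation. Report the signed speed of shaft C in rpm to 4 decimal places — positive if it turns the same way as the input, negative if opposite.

+1429.4406 rpm (same as input, |ω| = 1429.4406 rpm)

Stage 1 [12T→89T]: ω = 2398.0000×12/89 = 323.3258 rpm, dir flips to −; running = −323.3258
Stage 2 [84T→19T]: ω = 323.3258×84/19 = 1429.4406 rpm, dir flips to +; running = +1429.4406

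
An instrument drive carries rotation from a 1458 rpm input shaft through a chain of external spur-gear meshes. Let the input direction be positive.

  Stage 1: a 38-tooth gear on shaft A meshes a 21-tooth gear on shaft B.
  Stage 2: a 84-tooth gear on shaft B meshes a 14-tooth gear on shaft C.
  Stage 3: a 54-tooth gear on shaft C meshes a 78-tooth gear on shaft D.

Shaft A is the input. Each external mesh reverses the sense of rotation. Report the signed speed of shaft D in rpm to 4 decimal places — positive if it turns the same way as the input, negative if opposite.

-10959.0330 rpm (opposite to input, |ω| = 10959.0330 rpm)

Stage 1 [38T→21T]: ω = 1458.0000×38/21 = 2638.2857 rpm, dir flips to −; running = −2638.2857
Stage 2 [84T→14T]: ω = 2638.2857×84/14 = 15829.7143 rpm, dir flips to +; running = +15829.7143
Stage 3 [54T→78T]: ω = 15829.7143×54/78 = 10959.0330 rpm, dir flips to −; running = −10959.0330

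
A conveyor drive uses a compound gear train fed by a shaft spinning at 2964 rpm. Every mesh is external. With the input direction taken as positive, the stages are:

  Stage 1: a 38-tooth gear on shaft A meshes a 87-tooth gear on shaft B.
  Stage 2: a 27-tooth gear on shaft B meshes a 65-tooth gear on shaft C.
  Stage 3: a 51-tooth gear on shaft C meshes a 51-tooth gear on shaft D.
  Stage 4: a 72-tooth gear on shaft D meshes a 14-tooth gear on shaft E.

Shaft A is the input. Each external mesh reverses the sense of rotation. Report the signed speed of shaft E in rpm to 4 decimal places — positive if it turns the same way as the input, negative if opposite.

Stage 1 [38T→87T]: ω = 2964.0000×38/87 = 1294.6207 rpm, dir flips to −; running = −1294.6207
Stage 2 [27T→65T]: ω = 1294.6207×27/65 = 537.7655 rpm, dir flips to +; running = +537.7655
Stage 3 [51T→51T]: ω = 537.7655×51/51 = 537.7655 rpm, dir flips to −; running = −537.7655
Stage 4 [72T→14T]: ω = 537.7655×72/14 = 2765.6512 rpm, dir flips to +; running = +2765.6512

+2765.6512 rpm (same as input, |ω| = 2765.6512 rpm)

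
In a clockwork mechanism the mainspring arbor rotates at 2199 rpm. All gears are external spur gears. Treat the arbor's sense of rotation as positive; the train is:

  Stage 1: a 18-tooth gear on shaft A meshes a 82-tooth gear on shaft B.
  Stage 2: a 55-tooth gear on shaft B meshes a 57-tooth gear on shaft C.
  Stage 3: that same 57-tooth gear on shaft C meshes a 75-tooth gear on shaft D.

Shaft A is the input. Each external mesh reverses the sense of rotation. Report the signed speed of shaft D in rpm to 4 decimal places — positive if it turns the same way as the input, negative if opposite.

Stage 1 [18T→82T]: ω = 2199.0000×18/82 = 482.7073 rpm, dir flips to −; running = −482.7073
Stage 2 [55T→57T]: ω = 482.7073×55/57 = 465.7702 rpm, dir flips to +; running = +465.7702
Stage 3 [57T→75T]: ω = 465.7702×57/75 = 353.9854 rpm, dir flips to −; running = −353.9854

-353.9854 rpm (opposite to input, |ω| = 353.9854 rpm)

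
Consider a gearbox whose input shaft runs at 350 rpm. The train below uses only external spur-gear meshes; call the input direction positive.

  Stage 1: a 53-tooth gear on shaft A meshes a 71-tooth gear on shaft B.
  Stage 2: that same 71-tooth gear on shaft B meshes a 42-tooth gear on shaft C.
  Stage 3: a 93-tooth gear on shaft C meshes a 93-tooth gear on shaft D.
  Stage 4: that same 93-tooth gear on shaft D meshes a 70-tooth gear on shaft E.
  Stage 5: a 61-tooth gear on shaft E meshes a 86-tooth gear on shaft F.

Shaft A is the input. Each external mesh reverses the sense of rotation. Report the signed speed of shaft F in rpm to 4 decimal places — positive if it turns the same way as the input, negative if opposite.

Stage 1 [53T→71T]: ω = 350.0000×53/71 = 261.2676 rpm, dir flips to −; running = −261.2676
Stage 2 [71T→42T]: ω = 261.2676×71/42 = 441.6667 rpm, dir flips to +; running = +441.6667
Stage 3 [93T→93T]: ω = 441.6667×93/93 = 441.6667 rpm, dir flips to −; running = −441.6667
Stage 4 [93T→70T]: ω = 441.6667×93/70 = 586.7857 rpm, dir flips to +; running = +586.7857
Stage 5 [61T→86T]: ω = 586.7857×61/86 = 416.2085 rpm, dir flips to −; running = −416.2085

-416.2085 rpm (opposite to input, |ω| = 416.2085 rpm)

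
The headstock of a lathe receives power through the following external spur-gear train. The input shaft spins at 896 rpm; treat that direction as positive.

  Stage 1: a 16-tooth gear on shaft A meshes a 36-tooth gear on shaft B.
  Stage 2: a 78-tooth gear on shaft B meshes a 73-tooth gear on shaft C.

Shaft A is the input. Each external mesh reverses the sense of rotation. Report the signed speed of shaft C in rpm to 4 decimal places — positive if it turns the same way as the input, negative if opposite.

+425.4977 rpm (same as input, |ω| = 425.4977 rpm)

Stage 1 [16T→36T]: ω = 896.0000×16/36 = 398.2222 rpm, dir flips to −; running = −398.2222
Stage 2 [78T→73T]: ω = 398.2222×78/73 = 425.4977 rpm, dir flips to +; running = +425.4977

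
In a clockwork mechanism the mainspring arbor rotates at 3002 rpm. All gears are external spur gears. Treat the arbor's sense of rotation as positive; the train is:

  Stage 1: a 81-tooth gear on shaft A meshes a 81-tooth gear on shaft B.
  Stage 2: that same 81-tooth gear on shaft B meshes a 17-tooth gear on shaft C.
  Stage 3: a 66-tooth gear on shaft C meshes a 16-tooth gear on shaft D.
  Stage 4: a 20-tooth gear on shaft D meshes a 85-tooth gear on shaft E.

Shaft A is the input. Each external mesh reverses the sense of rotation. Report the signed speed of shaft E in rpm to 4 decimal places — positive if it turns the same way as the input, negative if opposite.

Stage 1 [81T→81T]: ω = 3002.0000×81/81 = 3002.0000 rpm, dir flips to −; running = −3002.0000
Stage 2 [81T→17T]: ω = 3002.0000×81/17 = 14303.6471 rpm, dir flips to +; running = +14303.6471
Stage 3 [66T→16T]: ω = 14303.6471×66/16 = 59002.5441 rpm, dir flips to −; running = −59002.5441
Stage 4 [20T→85T]: ω = 59002.5441×20/85 = 13882.9516 rpm, dir flips to +; running = +13882.9516

+13882.9516 rpm (same as input, |ω| = 13882.9516 rpm)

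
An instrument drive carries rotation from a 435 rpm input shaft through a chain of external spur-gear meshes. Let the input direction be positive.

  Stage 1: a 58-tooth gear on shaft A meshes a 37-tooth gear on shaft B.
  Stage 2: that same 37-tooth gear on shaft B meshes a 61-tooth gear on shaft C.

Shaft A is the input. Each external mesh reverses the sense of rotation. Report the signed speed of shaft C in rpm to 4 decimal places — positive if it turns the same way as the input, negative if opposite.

+413.6066 rpm (same as input, |ω| = 413.6066 rpm)

Stage 1 [58T→37T]: ω = 435.0000×58/37 = 681.8919 rpm, dir flips to −; running = −681.8919
Stage 2 [37T→61T]: ω = 681.8919×37/61 = 413.6066 rpm, dir flips to +; running = +413.6066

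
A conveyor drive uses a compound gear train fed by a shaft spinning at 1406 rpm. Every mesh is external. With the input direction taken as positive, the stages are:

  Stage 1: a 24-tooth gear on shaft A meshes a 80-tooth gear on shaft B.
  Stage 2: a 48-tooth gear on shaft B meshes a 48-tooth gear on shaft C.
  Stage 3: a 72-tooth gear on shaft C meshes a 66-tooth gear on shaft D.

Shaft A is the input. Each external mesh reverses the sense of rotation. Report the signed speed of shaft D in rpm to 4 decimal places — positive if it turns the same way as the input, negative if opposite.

-460.1455 rpm (opposite to input, |ω| = 460.1455 rpm)

Stage 1 [24T→80T]: ω = 1406.0000×24/80 = 421.8000 rpm, dir flips to −; running = −421.8000
Stage 2 [48T→48T]: ω = 421.8000×48/48 = 421.8000 rpm, dir flips to +; running = +421.8000
Stage 3 [72T→66T]: ω = 421.8000×72/66 = 460.1455 rpm, dir flips to −; running = −460.1455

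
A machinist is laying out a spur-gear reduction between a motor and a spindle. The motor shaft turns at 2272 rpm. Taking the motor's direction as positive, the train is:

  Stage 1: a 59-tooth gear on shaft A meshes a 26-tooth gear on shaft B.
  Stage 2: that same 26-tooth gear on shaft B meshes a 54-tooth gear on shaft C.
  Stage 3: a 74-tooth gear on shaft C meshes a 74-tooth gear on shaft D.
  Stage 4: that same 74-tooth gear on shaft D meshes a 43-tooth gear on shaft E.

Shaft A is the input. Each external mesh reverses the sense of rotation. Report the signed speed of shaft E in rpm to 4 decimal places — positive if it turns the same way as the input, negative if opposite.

+4271.9862 rpm (same as input, |ω| = 4271.9862 rpm)

Stage 1 [59T→26T]: ω = 2272.0000×59/26 = 5155.6923 rpm, dir flips to −; running = −5155.6923
Stage 2 [26T→54T]: ω = 5155.6923×26/54 = 2482.3704 rpm, dir flips to +; running = +2482.3704
Stage 3 [74T→74T]: ω = 2482.3704×74/74 = 2482.3704 rpm, dir flips to −; running = −2482.3704
Stage 4 [74T→43T]: ω = 2482.3704×74/43 = 4271.9862 rpm, dir flips to +; running = +4271.9862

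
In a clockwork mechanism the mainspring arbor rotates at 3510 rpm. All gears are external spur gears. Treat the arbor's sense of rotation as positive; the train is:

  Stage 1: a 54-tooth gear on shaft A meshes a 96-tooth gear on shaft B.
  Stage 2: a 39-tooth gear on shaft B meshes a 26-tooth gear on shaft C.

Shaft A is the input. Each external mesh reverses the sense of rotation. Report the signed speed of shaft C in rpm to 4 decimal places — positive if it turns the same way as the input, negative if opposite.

Stage 1 [54T→96T]: ω = 3510.0000×54/96 = 1974.3750 rpm, dir flips to −; running = −1974.3750
Stage 2 [39T→26T]: ω = 1974.3750×39/26 = 2961.5625 rpm, dir flips to +; running = +2961.5625

+2961.5625 rpm (same as input, |ω| = 2961.5625 rpm)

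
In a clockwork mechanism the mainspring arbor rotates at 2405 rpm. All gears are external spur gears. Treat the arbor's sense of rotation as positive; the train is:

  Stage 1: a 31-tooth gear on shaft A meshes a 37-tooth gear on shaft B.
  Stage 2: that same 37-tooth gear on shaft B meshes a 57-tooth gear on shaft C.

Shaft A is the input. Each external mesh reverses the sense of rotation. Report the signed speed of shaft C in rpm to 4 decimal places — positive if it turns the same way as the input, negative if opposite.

+1307.9825 rpm (same as input, |ω| = 1307.9825 rpm)

Stage 1 [31T→37T]: ω = 2405.0000×31/37 = 2015.0000 rpm, dir flips to −; running = −2015.0000
Stage 2 [37T→57T]: ω = 2015.0000×37/57 = 1307.9825 rpm, dir flips to +; running = +1307.9825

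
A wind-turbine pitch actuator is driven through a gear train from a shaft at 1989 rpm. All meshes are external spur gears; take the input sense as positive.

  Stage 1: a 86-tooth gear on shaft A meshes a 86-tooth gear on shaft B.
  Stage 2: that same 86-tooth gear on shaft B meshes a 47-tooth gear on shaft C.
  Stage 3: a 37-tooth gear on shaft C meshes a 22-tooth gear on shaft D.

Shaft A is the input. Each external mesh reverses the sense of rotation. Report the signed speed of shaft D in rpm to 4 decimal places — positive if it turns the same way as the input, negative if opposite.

Stage 1 [86T→86T]: ω = 1989.0000×86/86 = 1989.0000 rpm, dir flips to −; running = −1989.0000
Stage 2 [86T→47T]: ω = 1989.0000×86/47 = 3639.4468 rpm, dir flips to +; running = +3639.4468
Stage 3 [37T→22T]: ω = 3639.4468×37/22 = 6120.8878 rpm, dir flips to −; running = −6120.8878

-6120.8878 rpm (opposite to input, |ω| = 6120.8878 rpm)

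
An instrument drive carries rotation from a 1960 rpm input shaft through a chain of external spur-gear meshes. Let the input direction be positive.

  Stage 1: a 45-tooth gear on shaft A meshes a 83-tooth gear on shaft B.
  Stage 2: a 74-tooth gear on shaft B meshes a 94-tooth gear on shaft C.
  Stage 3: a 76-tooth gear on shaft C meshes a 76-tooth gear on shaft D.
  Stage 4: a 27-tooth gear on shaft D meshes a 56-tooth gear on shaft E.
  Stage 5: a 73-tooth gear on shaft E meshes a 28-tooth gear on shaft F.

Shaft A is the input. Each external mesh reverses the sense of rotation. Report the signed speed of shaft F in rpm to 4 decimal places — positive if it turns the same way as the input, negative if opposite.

Stage 1 [45T→83T]: ω = 1960.0000×45/83 = 1062.6506 rpm, dir flips to −; running = −1062.6506
Stage 2 [74T→94T]: ω = 1062.6506×74/94 = 836.5547 rpm, dir flips to +; running = +836.5547
Stage 3 [76T→76T]: ω = 836.5547×76/76 = 836.5547 rpm, dir flips to −; running = −836.5547
Stage 4 [27T→56T]: ω = 836.5547×27/56 = 403.3389 rpm, dir flips to +; running = +403.3389
Stage 5 [73T→28T]: ω = 403.3389×73/28 = 1051.5621 rpm, dir flips to −; running = −1051.5621

-1051.5621 rpm (opposite to input, |ω| = 1051.5621 rpm)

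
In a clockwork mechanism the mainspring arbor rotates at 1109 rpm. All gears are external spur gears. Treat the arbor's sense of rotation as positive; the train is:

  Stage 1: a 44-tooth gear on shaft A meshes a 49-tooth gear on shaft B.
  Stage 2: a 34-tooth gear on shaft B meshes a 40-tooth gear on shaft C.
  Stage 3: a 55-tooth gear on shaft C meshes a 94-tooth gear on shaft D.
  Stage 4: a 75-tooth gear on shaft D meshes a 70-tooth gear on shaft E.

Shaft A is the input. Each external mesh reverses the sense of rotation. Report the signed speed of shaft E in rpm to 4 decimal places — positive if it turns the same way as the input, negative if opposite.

+530.6463 rpm (same as input, |ω| = 530.6463 rpm)

Stage 1 [44T→49T]: ω = 1109.0000×44/49 = 995.8367 rpm, dir flips to −; running = −995.8367
Stage 2 [34T→40T]: ω = 995.8367×34/40 = 846.4612 rpm, dir flips to +; running = +846.4612
Stage 3 [55T→94T]: ω = 846.4612×55/94 = 495.2699 rpm, dir flips to −; running = −495.2699
Stage 4 [75T→70T]: ω = 495.2699×75/70 = 530.6463 rpm, dir flips to +; running = +530.6463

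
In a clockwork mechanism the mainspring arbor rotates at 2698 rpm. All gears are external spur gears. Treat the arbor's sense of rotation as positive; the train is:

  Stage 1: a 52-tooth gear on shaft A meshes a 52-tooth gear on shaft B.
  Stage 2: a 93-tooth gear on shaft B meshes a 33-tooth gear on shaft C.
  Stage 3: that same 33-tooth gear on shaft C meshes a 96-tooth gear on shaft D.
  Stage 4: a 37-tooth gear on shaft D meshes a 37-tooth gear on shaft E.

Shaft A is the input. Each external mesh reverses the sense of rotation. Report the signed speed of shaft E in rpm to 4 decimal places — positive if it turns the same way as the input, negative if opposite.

Stage 1 [52T→52T]: ω = 2698.0000×52/52 = 2698.0000 rpm, dir flips to −; running = −2698.0000
Stage 2 [93T→33T]: ω = 2698.0000×93/33 = 7603.4545 rpm, dir flips to +; running = +7603.4545
Stage 3 [33T→96T]: ω = 7603.4545×33/96 = 2613.6875 rpm, dir flips to −; running = −2613.6875
Stage 4 [37T→37T]: ω = 2613.6875×37/37 = 2613.6875 rpm, dir flips to +; running = +2613.6875

+2613.6875 rpm (same as input, |ω| = 2613.6875 rpm)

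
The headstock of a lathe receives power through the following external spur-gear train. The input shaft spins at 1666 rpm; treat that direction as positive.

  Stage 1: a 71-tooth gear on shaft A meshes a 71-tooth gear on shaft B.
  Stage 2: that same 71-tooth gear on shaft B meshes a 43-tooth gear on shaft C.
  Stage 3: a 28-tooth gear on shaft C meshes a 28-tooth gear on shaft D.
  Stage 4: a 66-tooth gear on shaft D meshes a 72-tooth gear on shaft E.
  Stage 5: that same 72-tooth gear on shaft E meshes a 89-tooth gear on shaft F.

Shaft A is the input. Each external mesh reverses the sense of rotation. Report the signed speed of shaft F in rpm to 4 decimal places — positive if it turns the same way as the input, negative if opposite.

-2039.9467 rpm (opposite to input, |ω| = 2039.9467 rpm)

Stage 1 [71T→71T]: ω = 1666.0000×71/71 = 1666.0000 rpm, dir flips to −; running = −1666.0000
Stage 2 [71T→43T]: ω = 1666.0000×71/43 = 2750.8372 rpm, dir flips to +; running = +2750.8372
Stage 3 [28T→28T]: ω = 2750.8372×28/28 = 2750.8372 rpm, dir flips to −; running = −2750.8372
Stage 4 [66T→72T]: ω = 2750.8372×66/72 = 2521.6008 rpm, dir flips to +; running = +2521.6008
Stage 5 [72T→89T]: ω = 2521.6008×72/89 = 2039.9467 rpm, dir flips to −; running = −2039.9467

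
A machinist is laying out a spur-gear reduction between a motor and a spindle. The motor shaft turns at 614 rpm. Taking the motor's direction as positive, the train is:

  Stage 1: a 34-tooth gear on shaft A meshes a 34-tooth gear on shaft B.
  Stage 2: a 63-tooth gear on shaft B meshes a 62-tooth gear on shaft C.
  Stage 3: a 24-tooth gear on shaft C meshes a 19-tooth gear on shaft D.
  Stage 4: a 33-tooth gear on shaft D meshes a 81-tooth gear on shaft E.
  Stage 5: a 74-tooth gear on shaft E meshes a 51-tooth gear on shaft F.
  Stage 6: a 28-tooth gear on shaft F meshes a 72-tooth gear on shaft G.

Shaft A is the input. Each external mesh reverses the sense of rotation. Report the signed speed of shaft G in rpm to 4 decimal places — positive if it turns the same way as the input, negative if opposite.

+181.1719 rpm (same as input, |ω| = 181.1719 rpm)

Stage 1 [34T→34T]: ω = 614.0000×34/34 = 614.0000 rpm, dir flips to −; running = −614.0000
Stage 2 [63T→62T]: ω = 614.0000×63/62 = 623.9032 rpm, dir flips to +; running = +623.9032
Stage 3 [24T→19T]: ω = 623.9032×24/19 = 788.0883 rpm, dir flips to −; running = −788.0883
Stage 4 [33T→81T]: ω = 788.0883×33/81 = 321.0730 rpm, dir flips to +; running = +321.0730
Stage 5 [74T→51T]: ω = 321.0730×74/51 = 465.8706 rpm, dir flips to −; running = −465.8706
Stage 6 [28T→72T]: ω = 465.8706×28/72 = 181.1719 rpm, dir flips to +; running = +181.1719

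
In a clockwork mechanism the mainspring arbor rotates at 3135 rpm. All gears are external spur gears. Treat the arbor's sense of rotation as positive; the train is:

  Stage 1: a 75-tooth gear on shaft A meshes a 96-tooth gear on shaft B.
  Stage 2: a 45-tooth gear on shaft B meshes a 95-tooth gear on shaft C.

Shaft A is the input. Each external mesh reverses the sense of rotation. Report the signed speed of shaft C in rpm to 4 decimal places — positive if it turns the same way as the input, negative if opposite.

Stage 1 [75T→96T]: ω = 3135.0000×75/96 = 2449.2188 rpm, dir flips to −; running = −2449.2188
Stage 2 [45T→95T]: ω = 2449.2188×45/95 = 1160.1562 rpm, dir flips to +; running = +1160.1562

+1160.1562 rpm (same as input, |ω| = 1160.1562 rpm)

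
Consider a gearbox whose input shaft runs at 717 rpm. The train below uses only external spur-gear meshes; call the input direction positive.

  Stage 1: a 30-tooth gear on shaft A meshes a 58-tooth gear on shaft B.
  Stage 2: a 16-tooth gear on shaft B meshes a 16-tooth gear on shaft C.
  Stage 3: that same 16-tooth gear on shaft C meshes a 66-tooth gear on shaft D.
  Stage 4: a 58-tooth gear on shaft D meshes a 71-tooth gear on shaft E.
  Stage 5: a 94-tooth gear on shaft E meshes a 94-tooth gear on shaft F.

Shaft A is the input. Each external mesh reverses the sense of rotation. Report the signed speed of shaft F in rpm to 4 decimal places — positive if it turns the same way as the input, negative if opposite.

-73.4443 rpm (opposite to input, |ω| = 73.4443 rpm)

Stage 1 [30T→58T]: ω = 717.0000×30/58 = 370.8621 rpm, dir flips to −; running = −370.8621
Stage 2 [16T→16T]: ω = 370.8621×16/16 = 370.8621 rpm, dir flips to +; running = +370.8621
Stage 3 [16T→66T]: ω = 370.8621×16/66 = 89.9060 rpm, dir flips to −; running = −89.9060
Stage 4 [58T→71T]: ω = 89.9060×58/71 = 73.4443 rpm, dir flips to +; running = +73.4443
Stage 5 [94T→94T]: ω = 73.4443×94/94 = 73.4443 rpm, dir flips to −; running = −73.4443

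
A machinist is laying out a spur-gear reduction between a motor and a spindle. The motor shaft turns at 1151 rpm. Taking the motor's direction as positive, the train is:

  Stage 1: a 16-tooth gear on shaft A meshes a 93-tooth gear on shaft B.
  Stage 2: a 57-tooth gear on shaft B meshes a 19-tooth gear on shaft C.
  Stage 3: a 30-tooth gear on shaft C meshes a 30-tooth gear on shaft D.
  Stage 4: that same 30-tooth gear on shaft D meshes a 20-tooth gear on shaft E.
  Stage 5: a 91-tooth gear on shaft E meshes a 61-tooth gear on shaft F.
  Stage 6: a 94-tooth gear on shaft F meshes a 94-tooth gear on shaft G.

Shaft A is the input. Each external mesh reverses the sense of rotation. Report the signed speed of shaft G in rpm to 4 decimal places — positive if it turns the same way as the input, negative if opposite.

Stage 1 [16T→93T]: ω = 1151.0000×16/93 = 198.0215 rpm, dir flips to −; running = −198.0215
Stage 2 [57T→19T]: ω = 198.0215×57/19 = 594.0645 rpm, dir flips to +; running = +594.0645
Stage 3 [30T→30T]: ω = 594.0645×30/30 = 594.0645 rpm, dir flips to −; running = −594.0645
Stage 4 [30T→20T]: ω = 594.0645×30/20 = 891.0968 rpm, dir flips to +; running = +891.0968
Stage 5 [91T→61T]: ω = 891.0968×91/61 = 1329.3411 rpm, dir flips to −; running = −1329.3411
Stage 6 [94T→94T]: ω = 1329.3411×94/94 = 1329.3411 rpm, dir flips to +; running = +1329.3411

+1329.3411 rpm (same as input, |ω| = 1329.3411 rpm)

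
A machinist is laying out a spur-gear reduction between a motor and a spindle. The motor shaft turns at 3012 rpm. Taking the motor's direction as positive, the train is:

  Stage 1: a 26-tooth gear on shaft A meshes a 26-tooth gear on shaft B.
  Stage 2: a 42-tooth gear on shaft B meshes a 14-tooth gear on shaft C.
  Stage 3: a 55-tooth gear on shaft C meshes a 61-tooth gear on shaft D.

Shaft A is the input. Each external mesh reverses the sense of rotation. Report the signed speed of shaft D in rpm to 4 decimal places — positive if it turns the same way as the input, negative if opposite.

Stage 1 [26T→26T]: ω = 3012.0000×26/26 = 3012.0000 rpm, dir flips to −; running = −3012.0000
Stage 2 [42T→14T]: ω = 3012.0000×42/14 = 9036.0000 rpm, dir flips to +; running = +9036.0000
Stage 3 [55T→61T]: ω = 9036.0000×55/61 = 8147.2131 rpm, dir flips to −; running = −8147.2131

-8147.2131 rpm (opposite to input, |ω| = 8147.2131 rpm)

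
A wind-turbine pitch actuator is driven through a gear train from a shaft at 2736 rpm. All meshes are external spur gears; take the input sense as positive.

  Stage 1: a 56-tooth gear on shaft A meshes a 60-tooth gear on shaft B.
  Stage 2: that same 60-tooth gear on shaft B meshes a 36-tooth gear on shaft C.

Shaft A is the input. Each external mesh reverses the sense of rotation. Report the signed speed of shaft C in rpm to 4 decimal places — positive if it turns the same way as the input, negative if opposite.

+4256.0000 rpm (same as input, |ω| = 4256.0000 rpm)

Stage 1 [56T→60T]: ω = 2736.0000×56/60 = 2553.6000 rpm, dir flips to −; running = −2553.6000
Stage 2 [60T→36T]: ω = 2553.6000×60/36 = 4256.0000 rpm, dir flips to +; running = +4256.0000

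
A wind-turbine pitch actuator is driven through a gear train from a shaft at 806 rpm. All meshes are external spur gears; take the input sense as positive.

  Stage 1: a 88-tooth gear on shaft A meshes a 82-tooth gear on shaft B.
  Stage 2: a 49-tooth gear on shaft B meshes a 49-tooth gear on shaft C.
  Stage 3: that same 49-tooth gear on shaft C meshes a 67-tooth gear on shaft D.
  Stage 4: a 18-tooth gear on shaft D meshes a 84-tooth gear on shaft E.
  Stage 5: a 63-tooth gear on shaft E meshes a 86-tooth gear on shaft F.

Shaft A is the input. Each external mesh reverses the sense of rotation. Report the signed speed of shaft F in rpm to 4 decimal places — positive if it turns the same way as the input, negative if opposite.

-99.3026 rpm (opposite to input, |ω| = 99.3026 rpm)

Stage 1 [88T→82T]: ω = 806.0000×88/82 = 864.9756 rpm, dir flips to −; running = −864.9756
Stage 2 [49T→49T]: ω = 864.9756×49/49 = 864.9756 rpm, dir flips to +; running = +864.9756
Stage 3 [49T→67T]: ω = 864.9756×49/67 = 632.5941 rpm, dir flips to −; running = −632.5941
Stage 4 [18T→84T]: ω = 632.5941×18/84 = 135.5559 rpm, dir flips to +; running = +135.5559
Stage 5 [63T→86T]: ω = 135.5559×63/86 = 99.3026 rpm, dir flips to −; running = −99.3026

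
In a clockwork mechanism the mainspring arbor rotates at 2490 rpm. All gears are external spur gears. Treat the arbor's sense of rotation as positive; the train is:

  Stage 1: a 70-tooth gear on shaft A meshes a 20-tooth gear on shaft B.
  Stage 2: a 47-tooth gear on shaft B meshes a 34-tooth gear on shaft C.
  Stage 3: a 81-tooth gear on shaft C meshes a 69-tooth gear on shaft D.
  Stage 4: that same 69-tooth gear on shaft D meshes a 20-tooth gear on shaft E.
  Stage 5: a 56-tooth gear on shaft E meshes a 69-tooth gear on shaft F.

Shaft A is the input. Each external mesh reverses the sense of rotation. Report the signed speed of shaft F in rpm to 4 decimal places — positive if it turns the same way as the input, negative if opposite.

-39598.6419 rpm (opposite to input, |ω| = 39598.6419 rpm)

Stage 1 [70T→20T]: ω = 2490.0000×70/20 = 8715.0000 rpm, dir flips to −; running = −8715.0000
Stage 2 [47T→34T]: ω = 8715.0000×47/34 = 12047.2059 rpm, dir flips to +; running = +12047.2059
Stage 3 [81T→69T]: ω = 12047.2059×81/69 = 14142.3721 rpm, dir flips to −; running = −14142.3721
Stage 4 [69T→20T]: ω = 14142.3721×69/20 = 48791.1838 rpm, dir flips to +; running = +48791.1838
Stage 5 [56T→69T]: ω = 48791.1838×56/69 = 39598.6419 rpm, dir flips to −; running = −39598.6419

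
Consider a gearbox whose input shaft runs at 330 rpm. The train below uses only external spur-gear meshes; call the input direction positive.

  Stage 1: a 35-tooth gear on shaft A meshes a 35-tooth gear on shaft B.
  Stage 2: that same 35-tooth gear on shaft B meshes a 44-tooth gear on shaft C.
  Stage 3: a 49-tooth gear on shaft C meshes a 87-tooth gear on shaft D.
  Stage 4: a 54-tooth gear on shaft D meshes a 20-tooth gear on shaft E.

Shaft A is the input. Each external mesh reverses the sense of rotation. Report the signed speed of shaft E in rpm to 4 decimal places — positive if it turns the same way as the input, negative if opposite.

+399.1810 rpm (same as input, |ω| = 399.1810 rpm)

Stage 1 [35T→35T]: ω = 330.0000×35/35 = 330.0000 rpm, dir flips to −; running = −330.0000
Stage 2 [35T→44T]: ω = 330.0000×35/44 = 262.5000 rpm, dir flips to +; running = +262.5000
Stage 3 [49T→87T]: ω = 262.5000×49/87 = 147.8448 rpm, dir flips to −; running = −147.8448
Stage 4 [54T→20T]: ω = 147.8448×54/20 = 399.1810 rpm, dir flips to +; running = +399.1810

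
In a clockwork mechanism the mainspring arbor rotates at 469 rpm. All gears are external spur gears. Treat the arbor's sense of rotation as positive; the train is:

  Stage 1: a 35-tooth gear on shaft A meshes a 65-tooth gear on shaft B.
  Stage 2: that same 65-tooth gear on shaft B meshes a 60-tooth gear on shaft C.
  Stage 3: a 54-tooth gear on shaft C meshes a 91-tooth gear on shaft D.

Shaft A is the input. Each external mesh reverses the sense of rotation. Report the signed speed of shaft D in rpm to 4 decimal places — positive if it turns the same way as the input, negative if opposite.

Stage 1 [35T→65T]: ω = 469.0000×35/65 = 252.5385 rpm, dir flips to −; running = −252.5385
Stage 2 [65T→60T]: ω = 252.5385×65/60 = 273.5833 rpm, dir flips to +; running = +273.5833
Stage 3 [54T→91T]: ω = 273.5833×54/91 = 162.3462 rpm, dir flips to −; running = −162.3462

-162.3462 rpm (opposite to input, |ω| = 162.3462 rpm)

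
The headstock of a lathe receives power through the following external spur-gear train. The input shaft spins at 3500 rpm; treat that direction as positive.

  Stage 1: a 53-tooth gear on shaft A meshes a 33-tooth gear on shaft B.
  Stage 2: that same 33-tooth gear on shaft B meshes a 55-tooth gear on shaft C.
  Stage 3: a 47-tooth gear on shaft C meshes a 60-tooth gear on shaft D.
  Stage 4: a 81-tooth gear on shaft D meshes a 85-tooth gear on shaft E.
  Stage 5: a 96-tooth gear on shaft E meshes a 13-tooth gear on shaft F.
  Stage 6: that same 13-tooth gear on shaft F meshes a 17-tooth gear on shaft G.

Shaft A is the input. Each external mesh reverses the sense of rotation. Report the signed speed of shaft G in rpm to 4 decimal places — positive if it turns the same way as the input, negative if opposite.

+14217.2708 rpm (same as input, |ω| = 14217.2708 rpm)

Stage 1 [53T→33T]: ω = 3500.0000×53/33 = 5621.2121 rpm, dir flips to −; running = −5621.2121
Stage 2 [33T→55T]: ω = 5621.2121×33/55 = 3372.7273 rpm, dir flips to +; running = +3372.7273
Stage 3 [47T→60T]: ω = 3372.7273×47/60 = 2641.9697 rpm, dir flips to −; running = −2641.9697
Stage 4 [81T→85T]: ω = 2641.9697×81/85 = 2517.6417 rpm, dir flips to +; running = +2517.6417
Stage 5 [96T→13T]: ω = 2517.6417×96/13 = 18591.8157 rpm, dir flips to −; running = −18591.8157
Stage 6 [13T→17T]: ω = 18591.8157×13/17 = 14217.2708 rpm, dir flips to +; running = +14217.2708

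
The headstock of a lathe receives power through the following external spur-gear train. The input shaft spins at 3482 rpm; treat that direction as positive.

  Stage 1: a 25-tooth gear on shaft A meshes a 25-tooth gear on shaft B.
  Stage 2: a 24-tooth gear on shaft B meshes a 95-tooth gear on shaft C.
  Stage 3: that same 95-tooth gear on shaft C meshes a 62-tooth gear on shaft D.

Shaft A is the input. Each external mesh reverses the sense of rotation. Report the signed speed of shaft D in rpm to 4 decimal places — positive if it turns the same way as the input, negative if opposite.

Stage 1 [25T→25T]: ω = 3482.0000×25/25 = 3482.0000 rpm, dir flips to −; running = −3482.0000
Stage 2 [24T→95T]: ω = 3482.0000×24/95 = 879.6632 rpm, dir flips to +; running = +879.6632
Stage 3 [95T→62T]: ω = 879.6632×95/62 = 1347.8710 rpm, dir flips to −; running = −1347.8710

-1347.8710 rpm (opposite to input, |ω| = 1347.8710 rpm)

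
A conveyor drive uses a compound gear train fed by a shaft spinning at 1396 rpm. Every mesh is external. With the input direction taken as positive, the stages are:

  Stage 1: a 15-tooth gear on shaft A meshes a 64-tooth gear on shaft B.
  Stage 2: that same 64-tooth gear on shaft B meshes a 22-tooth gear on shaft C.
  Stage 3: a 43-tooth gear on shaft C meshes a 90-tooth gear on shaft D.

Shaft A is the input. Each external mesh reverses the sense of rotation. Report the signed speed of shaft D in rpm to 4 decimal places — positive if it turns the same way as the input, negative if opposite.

Stage 1 [15T→64T]: ω = 1396.0000×15/64 = 327.1875 rpm, dir flips to −; running = −327.1875
Stage 2 [64T→22T]: ω = 327.1875×64/22 = 951.8182 rpm, dir flips to +; running = +951.8182
Stage 3 [43T→90T]: ω = 951.8182×43/90 = 454.7576 rpm, dir flips to −; running = −454.7576

-454.7576 rpm (opposite to input, |ω| = 454.7576 rpm)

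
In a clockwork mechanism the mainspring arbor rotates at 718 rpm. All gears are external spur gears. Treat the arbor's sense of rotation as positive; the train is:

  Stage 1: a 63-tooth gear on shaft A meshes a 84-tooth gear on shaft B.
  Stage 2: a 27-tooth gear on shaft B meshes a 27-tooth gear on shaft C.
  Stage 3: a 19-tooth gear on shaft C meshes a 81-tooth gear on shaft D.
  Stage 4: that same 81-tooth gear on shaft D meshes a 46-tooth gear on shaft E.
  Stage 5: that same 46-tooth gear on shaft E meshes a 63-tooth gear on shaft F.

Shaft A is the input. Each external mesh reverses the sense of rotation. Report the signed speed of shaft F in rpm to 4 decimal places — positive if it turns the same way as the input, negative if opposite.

-162.4048 rpm (opposite to input, |ω| = 162.4048 rpm)

Stage 1 [63T→84T]: ω = 718.0000×63/84 = 538.5000 rpm, dir flips to −; running = −538.5000
Stage 2 [27T→27T]: ω = 538.5000×27/27 = 538.5000 rpm, dir flips to +; running = +538.5000
Stage 3 [19T→81T]: ω = 538.5000×19/81 = 126.3148 rpm, dir flips to −; running = −126.3148
Stage 4 [81T→46T]: ω = 126.3148×81/46 = 222.4239 rpm, dir flips to +; running = +222.4239
Stage 5 [46T→63T]: ω = 222.4239×46/63 = 162.4048 rpm, dir flips to −; running = −162.4048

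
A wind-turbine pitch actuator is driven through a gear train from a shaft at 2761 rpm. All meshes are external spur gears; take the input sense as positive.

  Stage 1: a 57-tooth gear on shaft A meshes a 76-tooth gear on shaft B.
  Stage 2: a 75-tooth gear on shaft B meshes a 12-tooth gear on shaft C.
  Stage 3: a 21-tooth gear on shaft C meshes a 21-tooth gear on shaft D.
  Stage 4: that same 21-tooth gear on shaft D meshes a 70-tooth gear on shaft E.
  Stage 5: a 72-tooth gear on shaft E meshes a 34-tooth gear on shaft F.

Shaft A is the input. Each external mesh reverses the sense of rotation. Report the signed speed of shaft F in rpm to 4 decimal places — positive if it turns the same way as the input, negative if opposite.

-8222.0956 rpm (opposite to input, |ω| = 8222.0956 rpm)

Stage 1 [57T→76T]: ω = 2761.0000×57/76 = 2070.7500 rpm, dir flips to −; running = −2070.7500
Stage 2 [75T→12T]: ω = 2070.7500×75/12 = 12942.1875 rpm, dir flips to +; running = +12942.1875
Stage 3 [21T→21T]: ω = 12942.1875×21/21 = 12942.1875 rpm, dir flips to −; running = −12942.1875
Stage 4 [21T→70T]: ω = 12942.1875×21/70 = 3882.6562 rpm, dir flips to +; running = +3882.6562
Stage 5 [72T→34T]: ω = 3882.6562×72/34 = 8222.0956 rpm, dir flips to −; running = −8222.0956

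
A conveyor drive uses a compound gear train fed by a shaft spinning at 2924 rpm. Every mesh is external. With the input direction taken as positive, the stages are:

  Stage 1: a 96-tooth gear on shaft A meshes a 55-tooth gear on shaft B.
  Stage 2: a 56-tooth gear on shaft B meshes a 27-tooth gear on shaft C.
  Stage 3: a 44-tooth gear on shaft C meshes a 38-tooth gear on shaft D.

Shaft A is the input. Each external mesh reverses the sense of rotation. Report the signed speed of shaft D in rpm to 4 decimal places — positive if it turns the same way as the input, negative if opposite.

-12256.8608 rpm (opposite to input, |ω| = 12256.8608 rpm)

Stage 1 [96T→55T]: ω = 2924.0000×96/55 = 5103.7091 rpm, dir flips to −; running = −5103.7091
Stage 2 [56T→27T]: ω = 5103.7091×56/27 = 10585.4707 rpm, dir flips to +; running = +10585.4707
Stage 3 [44T→38T]: ω = 10585.4707×44/38 = 12256.8608 rpm, dir flips to −; running = −12256.8608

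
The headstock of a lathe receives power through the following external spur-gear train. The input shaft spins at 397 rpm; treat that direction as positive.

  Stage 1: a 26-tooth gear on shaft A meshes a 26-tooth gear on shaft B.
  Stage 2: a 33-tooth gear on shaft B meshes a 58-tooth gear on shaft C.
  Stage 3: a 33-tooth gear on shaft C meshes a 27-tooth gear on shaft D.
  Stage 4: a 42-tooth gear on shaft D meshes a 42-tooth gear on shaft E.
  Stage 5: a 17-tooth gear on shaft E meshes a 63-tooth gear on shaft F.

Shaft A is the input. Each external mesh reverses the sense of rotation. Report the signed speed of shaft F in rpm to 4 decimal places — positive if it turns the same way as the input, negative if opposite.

-74.4964 rpm (opposite to input, |ω| = 74.4964 rpm)

Stage 1 [26T→26T]: ω = 397.0000×26/26 = 397.0000 rpm, dir flips to −; running = −397.0000
Stage 2 [33T→58T]: ω = 397.0000×33/58 = 225.8793 rpm, dir flips to +; running = +225.8793
Stage 3 [33T→27T]: ω = 225.8793×33/27 = 276.0747 rpm, dir flips to −; running = −276.0747
Stage 4 [42T→42T]: ω = 276.0747×42/42 = 276.0747 rpm, dir flips to +; running = +276.0747
Stage 5 [17T→63T]: ω = 276.0747×17/63 = 74.4964 rpm, dir flips to −; running = −74.4964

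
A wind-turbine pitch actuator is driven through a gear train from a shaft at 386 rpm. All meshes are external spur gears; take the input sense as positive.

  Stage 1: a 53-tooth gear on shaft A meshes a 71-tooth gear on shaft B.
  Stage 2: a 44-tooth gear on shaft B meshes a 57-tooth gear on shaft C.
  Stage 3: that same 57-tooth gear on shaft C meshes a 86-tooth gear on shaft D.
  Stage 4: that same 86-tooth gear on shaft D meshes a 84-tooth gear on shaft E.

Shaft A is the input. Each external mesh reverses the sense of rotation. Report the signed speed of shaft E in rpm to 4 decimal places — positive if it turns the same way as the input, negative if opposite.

+150.9309 rpm (same as input, |ω| = 150.9309 rpm)

Stage 1 [53T→71T]: ω = 386.0000×53/71 = 288.1408 rpm, dir flips to −; running = −288.1408
Stage 2 [44T→57T]: ω = 288.1408×44/57 = 222.4245 rpm, dir flips to +; running = +222.4245
Stage 3 [57T→86T]: ω = 222.4245×57/86 = 147.4209 rpm, dir flips to −; running = −147.4209
Stage 4 [86T→84T]: ω = 147.4209×86/84 = 150.9309 rpm, dir flips to +; running = +150.9309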